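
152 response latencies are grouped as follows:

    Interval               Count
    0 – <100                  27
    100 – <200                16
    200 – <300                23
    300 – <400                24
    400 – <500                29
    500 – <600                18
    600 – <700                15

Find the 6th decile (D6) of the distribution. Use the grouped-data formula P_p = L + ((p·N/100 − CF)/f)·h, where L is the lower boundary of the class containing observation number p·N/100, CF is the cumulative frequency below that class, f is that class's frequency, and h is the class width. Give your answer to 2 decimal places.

N = 152; target position k = 60/100 · 152 = 91.2.
Cumulative frequencies: 27, 43, 66, 90, 119, 137, 152.
Observation 91.2 falls in the class 400 – <500.
L = 400, CF = 90, f = 29, h = 100.
P60 = 400 + ((91.2 − 90)/29)·100 = 400 + 4.13793 = 404.138.

404.14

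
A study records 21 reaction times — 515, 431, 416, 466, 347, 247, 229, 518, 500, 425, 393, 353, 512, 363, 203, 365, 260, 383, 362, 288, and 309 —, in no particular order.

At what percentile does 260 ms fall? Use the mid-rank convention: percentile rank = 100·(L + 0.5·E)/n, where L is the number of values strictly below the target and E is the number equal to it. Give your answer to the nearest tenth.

Sorted: 203, 229, 247, 260, 288, 309, 347, 353, 362, 363, 365, 383, 393, 416, 425, 431, 466, 500, 512, 515, 518.
Count below 260: L = 3; count equal: E = 1; n = 21.
Percentile rank = 100·(3 + 0.5·1)/21 = 100·3.5/21 = 16.67.

16.7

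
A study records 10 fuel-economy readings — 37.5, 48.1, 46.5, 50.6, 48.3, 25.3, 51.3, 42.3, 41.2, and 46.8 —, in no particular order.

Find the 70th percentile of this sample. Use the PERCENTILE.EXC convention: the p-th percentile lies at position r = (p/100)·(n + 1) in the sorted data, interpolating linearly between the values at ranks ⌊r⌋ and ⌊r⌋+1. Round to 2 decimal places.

Sorted: 25.3, 37.5, 41.2, 42.3, 46.5, 46.8, 48.1, 48.3, 50.6, 51.3.
n = 10.
r = (70/100)·(10 + 1) = 7.7.
Rank 7 is 48.1 and rank 8 is 48.3.
Interpolate: 48.1 + 0.7·(48.3 − 48.1) = 48.1 + 0.7·0.2 = 48.24.

48.24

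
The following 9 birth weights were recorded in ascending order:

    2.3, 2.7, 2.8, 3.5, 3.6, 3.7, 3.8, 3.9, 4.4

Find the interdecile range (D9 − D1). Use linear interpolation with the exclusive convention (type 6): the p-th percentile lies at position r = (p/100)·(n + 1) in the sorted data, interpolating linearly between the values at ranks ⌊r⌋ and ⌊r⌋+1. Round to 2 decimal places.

n = 9.
P10: r = 1 (integer) → 2.3.
P90: r = 9 (integer) → 4.4.
Difference: 4.4 − 2.3 = 2.1.

2.10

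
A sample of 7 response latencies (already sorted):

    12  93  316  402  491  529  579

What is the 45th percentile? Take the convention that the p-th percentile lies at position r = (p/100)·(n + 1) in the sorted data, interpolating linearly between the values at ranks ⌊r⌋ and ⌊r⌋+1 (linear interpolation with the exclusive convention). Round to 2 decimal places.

367.60

n = 7.
r = (45/100)·(7 + 1) = 3.6.
Rank 3 is 316 and rank 4 is 402.
Interpolate: 316 + 0.6·(402 − 316) = 316 + 0.6·86 = 367.6.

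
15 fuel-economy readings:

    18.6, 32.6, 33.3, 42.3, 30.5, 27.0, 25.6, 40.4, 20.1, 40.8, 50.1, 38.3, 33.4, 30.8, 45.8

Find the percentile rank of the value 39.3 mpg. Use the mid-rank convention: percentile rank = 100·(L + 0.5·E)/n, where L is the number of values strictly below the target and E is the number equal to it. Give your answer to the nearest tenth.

Sorted: 18.6, 20.1, 25.6, 27.0, 30.5, 30.8, 32.6, 33.3, 33.4, 38.3, 40.4, 40.8, 42.3, 45.8, 50.1.
Count below 39.3: L = 10; count equal: E = 0; n = 15.
Percentile rank = 100·(10 + 0.5·0)/15 = 100·10/15 = 66.67.

66.7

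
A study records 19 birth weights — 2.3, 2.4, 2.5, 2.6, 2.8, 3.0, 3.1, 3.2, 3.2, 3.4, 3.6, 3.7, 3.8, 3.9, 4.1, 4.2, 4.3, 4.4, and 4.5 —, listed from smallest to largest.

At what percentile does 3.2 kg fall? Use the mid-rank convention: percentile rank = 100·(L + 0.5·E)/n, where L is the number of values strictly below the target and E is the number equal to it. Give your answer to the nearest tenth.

Count below 3.2: L = 7; count equal: E = 2; n = 19.
Percentile rank = 100·(7 + 0.5·2)/19 = 100·8/19 = 42.11.

42.1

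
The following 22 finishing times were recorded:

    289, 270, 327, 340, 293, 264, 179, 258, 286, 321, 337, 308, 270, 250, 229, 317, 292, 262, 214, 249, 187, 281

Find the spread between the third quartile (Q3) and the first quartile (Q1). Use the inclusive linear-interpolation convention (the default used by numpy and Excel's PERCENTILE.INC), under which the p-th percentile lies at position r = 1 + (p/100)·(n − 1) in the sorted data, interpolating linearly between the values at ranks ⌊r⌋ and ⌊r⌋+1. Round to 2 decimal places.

Sorted: 179, 187, 214, 229, 249, 250, 258, 262, 264, 270, 270, 281, 286, 289, 292, 293, 308, 317, 321, 327, 337, 340.
n = 22.
P25: r = 6.25; ranks 6–7 are 250, 258; interpolating gives 252.
P75: r = 16.75; ranks 16–17 are 293, 308; interpolating gives 304.25.
Difference: 304.25 − 252 = 52.25.

52.25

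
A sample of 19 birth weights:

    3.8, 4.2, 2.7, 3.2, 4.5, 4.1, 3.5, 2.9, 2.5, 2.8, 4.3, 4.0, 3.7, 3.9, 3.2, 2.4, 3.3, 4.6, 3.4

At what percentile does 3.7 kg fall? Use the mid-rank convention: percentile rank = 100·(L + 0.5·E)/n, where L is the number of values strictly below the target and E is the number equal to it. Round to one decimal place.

55.3

Sorted: 2.4, 2.5, 2.7, 2.8, 2.9, 3.2, 3.2, 3.3, 3.4, 3.5, 3.7, 3.8, 3.9, 4.0, 4.1, 4.2, 4.3, 4.5, 4.6.
Count below 3.7: L = 10; count equal: E = 1; n = 19.
Percentile rank = 100·(10 + 0.5·1)/19 = 100·10.5/19 = 55.26.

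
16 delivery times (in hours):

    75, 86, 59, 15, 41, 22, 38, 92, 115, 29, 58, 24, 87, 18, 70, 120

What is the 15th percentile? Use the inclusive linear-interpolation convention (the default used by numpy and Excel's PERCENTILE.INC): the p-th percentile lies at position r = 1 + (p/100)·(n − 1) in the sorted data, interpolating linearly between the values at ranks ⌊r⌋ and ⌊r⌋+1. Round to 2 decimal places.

Sorted: 15, 18, 22, 24, 29, 38, 41, 58, 59, 70, 75, 86, 87, 92, 115, 120.
n = 16.
r = 1 + (15/100)·(16 − 1) = 1 + 2.25 = 3.25.
Rank 3 is 22 and rank 4 is 24.
Interpolate: 22 + 0.25·(24 − 22) = 22 + 0.25·2 = 22.5.

22.50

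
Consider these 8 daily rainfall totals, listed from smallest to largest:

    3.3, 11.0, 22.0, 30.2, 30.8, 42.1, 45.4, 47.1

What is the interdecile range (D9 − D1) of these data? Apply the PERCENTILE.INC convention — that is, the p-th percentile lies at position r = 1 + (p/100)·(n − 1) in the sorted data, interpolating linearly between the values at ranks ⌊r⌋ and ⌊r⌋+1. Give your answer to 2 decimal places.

37.22

n = 8.
P10: r = 1.7; ranks 1–2 are 3.3, 11.0; interpolating gives 8.69.
P90: r = 7.3; ranks 7–8 are 45.4, 47.1; interpolating gives 45.91.
Difference: 45.91 − 8.69 = 37.22.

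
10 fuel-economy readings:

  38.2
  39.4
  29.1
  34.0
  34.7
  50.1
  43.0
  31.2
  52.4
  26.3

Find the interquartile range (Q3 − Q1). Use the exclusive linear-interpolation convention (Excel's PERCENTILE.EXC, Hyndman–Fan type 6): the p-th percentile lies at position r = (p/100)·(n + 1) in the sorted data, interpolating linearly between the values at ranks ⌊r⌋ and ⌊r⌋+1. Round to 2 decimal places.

14.10

Sorted: 26.3, 29.1, 31.2, 34.0, 34.7, 38.2, 39.4, 43.0, 50.1, 52.4.
n = 10.
P25: r = 2.75; ranks 2–3 are 29.1, 31.2; interpolating gives 30.675.
P75: r = 8.25; ranks 8–9 are 43.0, 50.1; interpolating gives 44.775.
Difference: 44.775 − 30.675 = 14.1.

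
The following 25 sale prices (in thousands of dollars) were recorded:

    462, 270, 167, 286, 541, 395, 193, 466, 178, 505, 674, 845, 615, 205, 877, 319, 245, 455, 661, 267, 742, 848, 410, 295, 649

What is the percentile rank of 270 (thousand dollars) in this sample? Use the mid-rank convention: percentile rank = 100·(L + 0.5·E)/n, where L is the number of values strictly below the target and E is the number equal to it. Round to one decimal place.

26.0

Sorted: 167, 178, 193, 205, 245, 267, 270, 286, 295, 319, 395, 410, 455, 462, 466, 505, 541, 615, 649, 661, 674, 742, 845, 848, 877.
Count below 270: L = 6; count equal: E = 1; n = 25.
Percentile rank = 100·(6 + 0.5·1)/25 = 100·6.5/25 = 26.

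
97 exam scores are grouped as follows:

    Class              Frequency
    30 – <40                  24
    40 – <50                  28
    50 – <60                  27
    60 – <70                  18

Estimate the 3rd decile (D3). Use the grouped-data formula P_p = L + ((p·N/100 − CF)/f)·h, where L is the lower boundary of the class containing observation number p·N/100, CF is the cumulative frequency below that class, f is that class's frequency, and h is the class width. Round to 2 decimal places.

41.82

N = 97; target position k = 30/100 · 97 = 29.1.
Cumulative frequencies: 24, 52, 79, 97.
Observation 29.1 falls in the class 40 – <50.
L = 40, CF = 24, f = 28, h = 10.
P30 = 40 + ((29.1 − 24)/28)·10 = 40 + 1.82143 = 41.8214.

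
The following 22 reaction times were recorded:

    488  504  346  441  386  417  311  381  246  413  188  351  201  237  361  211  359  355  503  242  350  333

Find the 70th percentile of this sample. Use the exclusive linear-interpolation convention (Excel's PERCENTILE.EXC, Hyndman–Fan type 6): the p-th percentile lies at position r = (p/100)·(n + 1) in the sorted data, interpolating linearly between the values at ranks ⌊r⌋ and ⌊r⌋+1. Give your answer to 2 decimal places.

388.70

Sorted: 188, 201, 211, 237, 242, 246, 311, 333, 346, 350, 351, 355, 359, 361, 381, 386, 413, 417, 441, 488, 503, 504.
n = 22.
r = (70/100)·(22 + 1) = 16.1.
Rank 16 is 386 and rank 17 is 413.
Interpolate: 386 + 0.1·(413 − 386) = 386 + 0.1·27 = 388.7.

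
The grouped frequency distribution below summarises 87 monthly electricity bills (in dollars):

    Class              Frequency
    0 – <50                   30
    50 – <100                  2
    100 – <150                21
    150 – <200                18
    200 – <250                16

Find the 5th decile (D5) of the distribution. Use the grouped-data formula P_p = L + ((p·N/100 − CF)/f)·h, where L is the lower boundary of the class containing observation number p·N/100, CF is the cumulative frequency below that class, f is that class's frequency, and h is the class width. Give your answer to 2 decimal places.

127.38

N = 87; target position k = 50/100 · 87 = 43.5.
Cumulative frequencies: 30, 32, 53, 71, 87.
Observation 43.5 falls in the class 100 – <150.
L = 100, CF = 32, f = 21, h = 50.
P50 = 100 + ((43.5 − 32)/21)·50 = 100 + 27.381 = 127.381.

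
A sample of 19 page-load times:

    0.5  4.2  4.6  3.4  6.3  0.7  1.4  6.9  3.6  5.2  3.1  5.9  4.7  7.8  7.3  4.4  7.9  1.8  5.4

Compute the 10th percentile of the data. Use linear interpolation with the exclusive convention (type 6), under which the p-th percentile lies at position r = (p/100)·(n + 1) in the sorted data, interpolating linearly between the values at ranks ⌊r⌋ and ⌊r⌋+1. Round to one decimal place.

0.7

Sorted: 0.5, 0.7, 1.4, 1.8, 3.1, 3.4, 3.6, 4.2, 4.4, 4.6, 4.7, 5.2, 5.4, 5.9, 6.3, 6.9, 7.3, 7.8, 7.9.
n = 19.
r = (10/100)·(19 + 1) = 2.
r is an integer, so P10 is the value at rank 2: 0.7.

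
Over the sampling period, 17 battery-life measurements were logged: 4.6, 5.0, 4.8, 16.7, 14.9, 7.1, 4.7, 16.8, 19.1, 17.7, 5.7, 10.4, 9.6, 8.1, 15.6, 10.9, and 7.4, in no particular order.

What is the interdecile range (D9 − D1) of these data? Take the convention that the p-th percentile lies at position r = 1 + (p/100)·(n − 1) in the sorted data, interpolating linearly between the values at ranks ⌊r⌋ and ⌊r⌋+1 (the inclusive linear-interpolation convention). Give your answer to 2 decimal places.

Sorted: 4.6, 4.7, 4.8, 5.0, 5.7, 7.1, 7.4, 8.1, 9.6, 10.4, 10.9, 14.9, 15.6, 16.7, 16.8, 17.7, 19.1.
n = 17.
P10: r = 2.6; ranks 2–3 are 4.7, 4.8; interpolating gives 4.76.
P90: r = 15.4; ranks 15–16 are 16.8, 17.7; interpolating gives 17.16.
Difference: 17.16 − 4.76 = 12.4.

12.40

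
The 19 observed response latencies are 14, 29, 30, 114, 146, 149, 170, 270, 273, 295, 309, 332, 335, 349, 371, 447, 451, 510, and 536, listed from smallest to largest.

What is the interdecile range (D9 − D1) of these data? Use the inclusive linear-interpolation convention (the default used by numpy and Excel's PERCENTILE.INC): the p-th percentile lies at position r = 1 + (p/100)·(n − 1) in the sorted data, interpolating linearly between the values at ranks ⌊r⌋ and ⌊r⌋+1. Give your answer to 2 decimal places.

433.00

n = 19.
P10: r = 2.8; ranks 2–3 are 29, 30; interpolating gives 29.8.
P90: r = 17.2; ranks 17–18 are 451, 510; interpolating gives 462.8.
Difference: 462.8 − 29.8 = 433.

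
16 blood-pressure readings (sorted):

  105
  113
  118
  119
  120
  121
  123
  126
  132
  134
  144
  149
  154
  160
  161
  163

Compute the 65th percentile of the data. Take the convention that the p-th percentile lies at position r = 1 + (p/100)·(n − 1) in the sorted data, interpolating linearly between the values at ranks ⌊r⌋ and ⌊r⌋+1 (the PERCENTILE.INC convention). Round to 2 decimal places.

141.50

n = 16.
r = 1 + (65/100)·(16 − 1) = 1 + 9.75 = 10.75.
Rank 10 is 134 and rank 11 is 144.
Interpolate: 134 + 0.75·(144 − 134) = 134 + 0.75·10 = 141.5.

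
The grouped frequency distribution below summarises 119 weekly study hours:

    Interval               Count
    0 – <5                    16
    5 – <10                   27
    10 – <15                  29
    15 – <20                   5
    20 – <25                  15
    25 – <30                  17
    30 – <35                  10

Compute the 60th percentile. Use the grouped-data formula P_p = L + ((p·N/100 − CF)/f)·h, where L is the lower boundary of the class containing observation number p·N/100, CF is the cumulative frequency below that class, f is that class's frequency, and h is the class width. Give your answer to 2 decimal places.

N = 119; target position k = 60/100 · 119 = 71.4.
Cumulative frequencies: 16, 43, 72, 77, 92, 109, 119.
Observation 71.4 falls in the class 10 – <15.
L = 10, CF = 43, f = 29, h = 5.
P60 = 10 + ((71.4 − 43)/29)·5 = 10 + 4.89655 = 14.8966.

14.90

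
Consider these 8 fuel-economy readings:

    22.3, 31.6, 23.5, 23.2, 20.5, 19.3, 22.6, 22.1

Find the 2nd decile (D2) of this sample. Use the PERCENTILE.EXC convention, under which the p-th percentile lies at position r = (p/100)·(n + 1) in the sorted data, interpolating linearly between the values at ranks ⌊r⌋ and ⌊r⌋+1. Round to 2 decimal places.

Sorted: 19.3, 20.5, 22.1, 22.3, 22.6, 23.2, 23.5, 31.6.
n = 8.
r = (20/100)·(8 + 1) = 1.8.
Rank 1 is 19.3 and rank 2 is 20.5.
Interpolate: 19.3 + 0.8·(20.5 − 19.3) = 19.3 + 0.8·1.2 = 20.26.

20.26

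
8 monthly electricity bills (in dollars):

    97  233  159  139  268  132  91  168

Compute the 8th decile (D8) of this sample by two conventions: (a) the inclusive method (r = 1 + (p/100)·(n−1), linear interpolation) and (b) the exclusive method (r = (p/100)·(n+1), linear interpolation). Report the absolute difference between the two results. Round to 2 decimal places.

33.00

Sorted: 91, 97, 132, 139, 159, 168, 233, 268.
n = 8.
(a) r = 6.6; between ranks 6 (168) and 7 (233): 207.
(b) r = 7.2; between ranks 7 (233) and 8 (268): 240.
|207 − 240| = 33.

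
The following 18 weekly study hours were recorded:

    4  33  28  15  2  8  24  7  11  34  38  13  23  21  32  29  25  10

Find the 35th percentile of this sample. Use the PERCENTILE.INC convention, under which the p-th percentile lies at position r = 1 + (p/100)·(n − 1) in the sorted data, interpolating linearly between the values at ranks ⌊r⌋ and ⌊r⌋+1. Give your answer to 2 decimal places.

Sorted: 2, 4, 7, 8, 10, 11, 13, 15, 21, 23, 24, 25, 28, 29, 32, 33, 34, 38.
n = 18.
r = 1 + (35/100)·(18 − 1) = 1 + 5.95 = 6.95.
Rank 6 is 11 and rank 7 is 13.
Interpolate: 11 + 0.95·(13 − 11) = 11 + 0.95·2 = 12.9.

12.90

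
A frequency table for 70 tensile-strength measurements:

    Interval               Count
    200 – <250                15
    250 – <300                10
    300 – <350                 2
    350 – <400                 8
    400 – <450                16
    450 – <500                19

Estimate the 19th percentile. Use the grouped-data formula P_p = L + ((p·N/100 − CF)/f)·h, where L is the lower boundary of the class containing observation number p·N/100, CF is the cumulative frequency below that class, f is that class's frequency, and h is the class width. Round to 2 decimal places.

244.33

N = 70; target position k = 19/100 · 70 = 13.3.
Cumulative frequencies: 15, 25, 27, 35, 51, 70.
Observation 13.3 falls in the class 200 – <250.
L = 200, CF = 0, f = 15, h = 50.
P19 = 200 + ((13.3 − 0)/15)·50 = 200 + 44.3333 = 244.333.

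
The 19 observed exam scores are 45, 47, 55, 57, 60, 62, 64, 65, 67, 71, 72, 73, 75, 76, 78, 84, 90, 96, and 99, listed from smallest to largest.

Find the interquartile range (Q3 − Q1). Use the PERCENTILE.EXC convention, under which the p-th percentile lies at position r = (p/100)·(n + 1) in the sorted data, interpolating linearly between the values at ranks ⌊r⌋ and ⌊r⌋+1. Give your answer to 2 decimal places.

n = 19.
P25: r = 5 (integer) → 60.
P75: r = 15 (integer) → 78.
Difference: 78 − 60 = 18.

18.00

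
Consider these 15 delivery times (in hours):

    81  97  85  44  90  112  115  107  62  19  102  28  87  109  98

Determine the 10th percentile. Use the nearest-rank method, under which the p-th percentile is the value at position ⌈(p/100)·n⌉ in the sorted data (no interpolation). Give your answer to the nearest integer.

Sorted: 19, 28, 44, 62, 81, 85, 87, 90, 97, 98, 102, 107, 109, 112, 115.
n = 15.
Position = ⌈10/100 · 15⌉ = ⌈1.5⌉ = 2.
The value at rank 2 is 28.

28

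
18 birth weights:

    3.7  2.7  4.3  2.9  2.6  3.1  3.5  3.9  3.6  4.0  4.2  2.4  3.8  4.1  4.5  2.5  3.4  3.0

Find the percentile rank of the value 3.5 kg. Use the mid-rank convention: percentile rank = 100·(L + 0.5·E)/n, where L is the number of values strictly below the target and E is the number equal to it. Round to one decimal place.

Sorted: 2.4, 2.5, 2.6, 2.7, 2.9, 3.0, 3.1, 3.4, 3.5, 3.6, 3.7, 3.8, 3.9, 4.0, 4.1, 4.2, 4.3, 4.5.
Count below 3.5: L = 8; count equal: E = 1; n = 18.
Percentile rank = 100·(8 + 0.5·1)/18 = 100·8.5/18 = 47.22.

47.2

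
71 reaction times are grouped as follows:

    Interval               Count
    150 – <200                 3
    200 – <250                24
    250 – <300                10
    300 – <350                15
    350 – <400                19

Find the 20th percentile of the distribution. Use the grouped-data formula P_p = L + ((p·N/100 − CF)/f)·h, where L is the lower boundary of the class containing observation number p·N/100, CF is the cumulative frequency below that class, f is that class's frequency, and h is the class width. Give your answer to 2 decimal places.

N = 71; target position k = 20/100 · 71 = 14.2.
Cumulative frequencies: 3, 27, 37, 52, 71.
Observation 14.2 falls in the class 200 – <250.
L = 200, CF = 3, f = 24, h = 50.
P20 = 200 + ((14.2 − 3)/24)·50 = 200 + 23.3333 = 223.333.

223.33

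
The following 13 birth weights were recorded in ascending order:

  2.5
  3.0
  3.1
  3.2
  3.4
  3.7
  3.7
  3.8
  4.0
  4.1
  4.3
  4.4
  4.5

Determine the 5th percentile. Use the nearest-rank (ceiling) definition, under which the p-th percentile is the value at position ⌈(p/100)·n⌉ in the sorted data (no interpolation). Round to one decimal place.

2.5

n = 13.
Position = ⌈5/100 · 13⌉ = ⌈0.65⌉ = 1.
The value at rank 1 is 2.5.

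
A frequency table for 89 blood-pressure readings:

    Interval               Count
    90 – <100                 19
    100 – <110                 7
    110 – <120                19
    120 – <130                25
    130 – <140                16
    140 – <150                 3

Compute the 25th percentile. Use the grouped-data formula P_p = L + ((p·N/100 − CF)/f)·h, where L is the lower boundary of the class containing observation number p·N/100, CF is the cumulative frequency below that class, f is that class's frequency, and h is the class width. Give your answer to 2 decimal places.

N = 89; target position k = 25/100 · 89 = 22.25.
Cumulative frequencies: 19, 26, 45, 70, 86, 89.
Observation 22.25 falls in the class 100 – <110.
L = 100, CF = 19, f = 7, h = 10.
P25 = 100 + ((22.25 − 19)/7)·10 = 100 + 4.64286 = 104.643.

104.64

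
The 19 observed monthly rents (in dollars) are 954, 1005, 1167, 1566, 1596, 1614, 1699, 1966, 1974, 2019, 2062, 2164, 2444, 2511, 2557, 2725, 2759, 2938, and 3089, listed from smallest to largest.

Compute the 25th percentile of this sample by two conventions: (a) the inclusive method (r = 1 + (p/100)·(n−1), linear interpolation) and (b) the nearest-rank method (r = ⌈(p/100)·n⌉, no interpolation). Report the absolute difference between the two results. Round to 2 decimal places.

9.00

n = 19.
(a) r = 5.5; between ranks 5 (1596) and 6 (1614): 1605.
(b) the nearest-rank method: rank 5 → 1596.
|1605 − 1596| = 9.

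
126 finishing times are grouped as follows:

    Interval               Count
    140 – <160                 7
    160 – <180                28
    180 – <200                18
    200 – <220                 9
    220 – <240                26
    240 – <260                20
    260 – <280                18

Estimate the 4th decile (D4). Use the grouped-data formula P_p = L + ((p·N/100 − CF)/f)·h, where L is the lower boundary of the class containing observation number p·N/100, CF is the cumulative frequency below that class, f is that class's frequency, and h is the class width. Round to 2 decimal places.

N = 126; target position k = 40/100 · 126 = 50.4.
Cumulative frequencies: 7, 35, 53, 62, 88, 108, 126.
Observation 50.4 falls in the class 180 – <200.
L = 180, CF = 35, f = 18, h = 20.
P40 = 180 + ((50.4 − 35)/18)·20 = 180 + 17.1111 = 197.111.

197.11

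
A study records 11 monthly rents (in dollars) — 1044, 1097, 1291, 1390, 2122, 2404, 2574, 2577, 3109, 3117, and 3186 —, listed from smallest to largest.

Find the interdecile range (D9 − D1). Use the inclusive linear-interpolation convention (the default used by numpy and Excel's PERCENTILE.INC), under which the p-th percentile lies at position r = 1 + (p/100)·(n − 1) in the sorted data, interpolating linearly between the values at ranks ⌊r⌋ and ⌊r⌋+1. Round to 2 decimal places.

2020.00

n = 11.
P10: r = 2 (integer) → 1097.
P90: r = 10 (integer) → 3117.
Difference: 3117 − 1097 = 2020.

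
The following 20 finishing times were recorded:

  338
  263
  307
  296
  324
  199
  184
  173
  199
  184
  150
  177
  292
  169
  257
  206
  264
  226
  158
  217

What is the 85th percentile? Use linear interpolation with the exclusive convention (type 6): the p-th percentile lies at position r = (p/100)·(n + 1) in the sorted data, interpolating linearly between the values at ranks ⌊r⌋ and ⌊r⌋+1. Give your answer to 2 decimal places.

Sorted: 150, 158, 169, 173, 177, 184, 184, 199, 199, 206, 217, 226, 257, 263, 264, 292, 296, 307, 324, 338.
n = 20.
r = (85/100)·(20 + 1) = 17.85.
Rank 17 is 296 and rank 18 is 307.
Interpolate: 296 + 0.85·(307 − 296) = 296 + 0.85·11 = 305.35.

305.35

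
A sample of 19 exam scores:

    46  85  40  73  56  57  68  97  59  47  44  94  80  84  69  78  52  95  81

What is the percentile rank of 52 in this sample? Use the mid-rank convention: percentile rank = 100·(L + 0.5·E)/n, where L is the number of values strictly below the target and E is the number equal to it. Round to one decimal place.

Sorted: 40, 44, 46, 47, 52, 56, 57, 59, 68, 69, 73, 78, 80, 81, 84, 85, 94, 95, 97.
Count below 52: L = 4; count equal: E = 1; n = 19.
Percentile rank = 100·(4 + 0.5·1)/19 = 100·4.5/19 = 23.68.

23.7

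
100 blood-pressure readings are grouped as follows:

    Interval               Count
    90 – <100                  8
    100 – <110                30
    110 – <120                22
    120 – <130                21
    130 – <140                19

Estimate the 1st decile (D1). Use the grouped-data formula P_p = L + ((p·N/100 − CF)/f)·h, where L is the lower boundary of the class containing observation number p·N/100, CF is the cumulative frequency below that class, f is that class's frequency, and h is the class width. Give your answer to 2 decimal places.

N = 100; target position k = 10/100 · 100 = 10.
Cumulative frequencies: 8, 38, 60, 81, 100.
Observation 10 falls in the class 100 – <110.
L = 100, CF = 8, f = 30, h = 10.
P10 = 100 + ((10 − 8)/30)·10 = 100 + 0.666667 = 100.667.

100.67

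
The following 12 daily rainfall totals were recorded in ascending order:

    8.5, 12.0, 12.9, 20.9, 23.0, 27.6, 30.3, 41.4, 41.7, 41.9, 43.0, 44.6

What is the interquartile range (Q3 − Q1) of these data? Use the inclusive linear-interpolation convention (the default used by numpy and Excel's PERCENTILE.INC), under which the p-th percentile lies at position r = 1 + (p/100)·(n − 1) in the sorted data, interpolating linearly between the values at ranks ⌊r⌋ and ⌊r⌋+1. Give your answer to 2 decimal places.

n = 12.
P25: r = 3.75; ranks 3–4 are 12.9, 20.9; interpolating gives 18.9.
P75: r = 9.25; ranks 9–10 are 41.7, 41.9; interpolating gives 41.75.
Difference: 41.75 − 18.9 = 22.85.

22.85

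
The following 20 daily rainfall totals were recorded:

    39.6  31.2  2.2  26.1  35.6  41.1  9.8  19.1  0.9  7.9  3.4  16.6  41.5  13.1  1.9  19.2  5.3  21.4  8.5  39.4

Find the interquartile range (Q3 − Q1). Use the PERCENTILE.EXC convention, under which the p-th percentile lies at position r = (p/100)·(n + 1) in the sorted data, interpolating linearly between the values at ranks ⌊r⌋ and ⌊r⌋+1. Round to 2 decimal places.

Sorted: 0.9, 1.9, 2.2, 3.4, 5.3, 7.9, 8.5, 9.8, 13.1, 16.6, 19.1, 19.2, 21.4, 26.1, 31.2, 35.6, 39.4, 39.6, 41.1, 41.5.
n = 20.
P25: r = 5.25; ranks 5–6 are 5.3, 7.9; interpolating gives 5.95.
P75: r = 15.75; ranks 15–16 are 31.2, 35.6; interpolating gives 34.5.
Difference: 34.5 − 5.95 = 28.55.

28.55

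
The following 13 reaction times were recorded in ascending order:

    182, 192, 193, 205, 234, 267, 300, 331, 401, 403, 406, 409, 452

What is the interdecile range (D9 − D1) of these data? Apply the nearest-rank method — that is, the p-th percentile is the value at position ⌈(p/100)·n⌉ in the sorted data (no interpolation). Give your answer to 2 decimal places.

217.00

n = 13.
P10: rank ⌈10/100·13⌉ = 2 → 192.
P90: rank ⌈90/100·13⌉ = 12 → 409.
Difference: 409 − 192 = 217.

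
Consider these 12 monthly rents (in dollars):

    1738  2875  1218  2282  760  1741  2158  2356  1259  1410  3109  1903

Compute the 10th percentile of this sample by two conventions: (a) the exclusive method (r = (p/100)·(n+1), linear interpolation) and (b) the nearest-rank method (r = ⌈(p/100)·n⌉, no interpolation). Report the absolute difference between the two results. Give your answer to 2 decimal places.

Sorted: 760, 1218, 1259, 1410, 1738, 1741, 1903, 2158, 2282, 2356, 2875, 3109.
n = 12.
(a) r = 1.3; between ranks 1 (760) and 2 (1218): 897.4.
(b) the nearest-rank method: rank 2 → 1218.
|897.4 − 1218| = 320.6.

320.60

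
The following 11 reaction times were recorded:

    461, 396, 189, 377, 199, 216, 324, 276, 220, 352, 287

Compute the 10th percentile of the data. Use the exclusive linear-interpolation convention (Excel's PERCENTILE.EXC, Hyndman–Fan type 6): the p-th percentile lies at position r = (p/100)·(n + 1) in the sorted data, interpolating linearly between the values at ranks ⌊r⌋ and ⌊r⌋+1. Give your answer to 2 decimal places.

Sorted: 189, 199, 216, 220, 276, 287, 324, 352, 377, 396, 461.
n = 11.
r = (10/100)·(11 + 1) = 1.2.
Rank 1 is 189 and rank 2 is 199.
Interpolate: 189 + 0.2·(199 − 189) = 189 + 0.2·10 = 191.

191.00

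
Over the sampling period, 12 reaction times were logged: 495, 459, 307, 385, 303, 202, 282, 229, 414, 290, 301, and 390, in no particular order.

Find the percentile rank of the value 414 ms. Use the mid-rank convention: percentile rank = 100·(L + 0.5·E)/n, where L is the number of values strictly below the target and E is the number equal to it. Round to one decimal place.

Sorted: 202, 229, 282, 290, 301, 303, 307, 385, 390, 414, 459, 495.
Count below 414: L = 9; count equal: E = 1; n = 12.
Percentile rank = 100·(9 + 0.5·1)/12 = 100·9.5/12 = 79.17.

79.2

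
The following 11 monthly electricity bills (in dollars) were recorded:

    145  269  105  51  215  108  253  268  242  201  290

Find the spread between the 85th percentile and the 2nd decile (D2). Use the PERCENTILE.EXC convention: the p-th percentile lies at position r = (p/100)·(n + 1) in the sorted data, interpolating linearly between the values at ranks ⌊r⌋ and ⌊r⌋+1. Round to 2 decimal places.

Sorted: 51, 105, 108, 145, 201, 215, 242, 253, 268, 269, 290.
n = 11.
P20: r = 2.4; ranks 2–3 are 105, 108; interpolating gives 106.2.
P85: r = 10.2; ranks 10–11 are 269, 290; interpolating gives 273.2.
Difference: 273.2 − 106.2 = 167.

167.00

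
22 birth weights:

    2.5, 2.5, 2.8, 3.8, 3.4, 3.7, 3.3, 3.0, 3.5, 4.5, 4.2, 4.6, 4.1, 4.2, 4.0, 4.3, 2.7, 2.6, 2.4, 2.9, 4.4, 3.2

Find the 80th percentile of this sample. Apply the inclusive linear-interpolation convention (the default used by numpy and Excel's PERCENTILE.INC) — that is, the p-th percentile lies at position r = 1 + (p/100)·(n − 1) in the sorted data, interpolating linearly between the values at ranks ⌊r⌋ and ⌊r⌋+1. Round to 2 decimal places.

4.20

Sorted: 2.4, 2.5, 2.5, 2.6, 2.7, 2.8, 2.9, 3.0, 3.2, 3.3, 3.4, 3.5, 3.7, 3.8, 4.0, 4.1, 4.2, 4.2, 4.3, 4.4, 4.5, 4.6.
n = 22.
r = 1 + (80/100)·(22 − 1) = 1 + 16.8 = 17.8.
Rank 17 is 4.2 and rank 18 is 4.2.
Interpolate: 4.2 + 0.8·(4.2 − 4.2) = 4.2 + 0.8·0 = 4.2.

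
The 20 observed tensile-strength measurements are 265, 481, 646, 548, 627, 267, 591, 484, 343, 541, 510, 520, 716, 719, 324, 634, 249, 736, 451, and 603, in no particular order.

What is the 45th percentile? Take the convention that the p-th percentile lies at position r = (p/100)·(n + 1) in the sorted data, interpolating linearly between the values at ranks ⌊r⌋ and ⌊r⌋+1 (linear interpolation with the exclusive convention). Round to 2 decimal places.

Sorted: 249, 265, 267, 324, 343, 451, 481, 484, 510, 520, 541, 548, 591, 603, 627, 634, 646, 716, 719, 736.
n = 20.
r = (45/100)·(20 + 1) = 9.45.
Rank 9 is 510 and rank 10 is 520.
Interpolate: 510 + 0.45·(520 − 510) = 510 + 0.45·10 = 514.5.

514.50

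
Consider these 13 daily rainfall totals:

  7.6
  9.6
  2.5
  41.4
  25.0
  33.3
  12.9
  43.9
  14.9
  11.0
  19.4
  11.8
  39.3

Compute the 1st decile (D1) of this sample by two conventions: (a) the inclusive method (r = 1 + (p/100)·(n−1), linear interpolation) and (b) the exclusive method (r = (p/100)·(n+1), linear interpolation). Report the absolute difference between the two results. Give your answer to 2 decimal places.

3.46

Sorted: 2.5, 7.6, 9.6, 11.0, 11.8, 12.9, 14.9, 19.4, 25.0, 33.3, 39.3, 41.4, 43.9.
n = 13.
(a) r = 2.2; between ranks 2 (7.6) and 3 (9.6): 8.
(b) r = 1.4; between ranks 1 (2.5) and 2 (7.6): 4.54.
|8 − 4.54| = 3.46.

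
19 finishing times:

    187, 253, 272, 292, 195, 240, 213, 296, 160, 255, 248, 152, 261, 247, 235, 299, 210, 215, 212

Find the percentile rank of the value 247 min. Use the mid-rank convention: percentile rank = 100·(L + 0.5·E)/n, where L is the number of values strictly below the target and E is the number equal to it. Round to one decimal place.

Sorted: 152, 160, 187, 195, 210, 212, 213, 215, 235, 240, 247, 248, 253, 255, 261, 272, 292, 296, 299.
Count below 247: L = 10; count equal: E = 1; n = 19.
Percentile rank = 100·(10 + 0.5·1)/19 = 100·10.5/19 = 55.26.

55.3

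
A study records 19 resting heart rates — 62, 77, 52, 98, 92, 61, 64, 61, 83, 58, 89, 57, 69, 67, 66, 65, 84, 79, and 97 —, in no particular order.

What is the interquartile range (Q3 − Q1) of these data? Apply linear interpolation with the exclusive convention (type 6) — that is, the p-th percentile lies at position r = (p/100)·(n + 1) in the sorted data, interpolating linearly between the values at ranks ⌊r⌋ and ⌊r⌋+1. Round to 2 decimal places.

Sorted: 52, 57, 58, 61, 61, 62, 64, 65, 66, 67, 69, 77, 79, 83, 84, 89, 92, 97, 98.
n = 19.
P25: r = 5 (integer) → 61.
P75: r = 15 (integer) → 84.
Difference: 84 − 61 = 23.

23.00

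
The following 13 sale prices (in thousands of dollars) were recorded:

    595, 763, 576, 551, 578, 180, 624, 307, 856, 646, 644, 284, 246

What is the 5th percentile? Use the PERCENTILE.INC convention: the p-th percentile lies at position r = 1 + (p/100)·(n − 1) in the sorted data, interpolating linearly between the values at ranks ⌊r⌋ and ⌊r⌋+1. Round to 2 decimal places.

219.60

Sorted: 180, 246, 284, 307, 551, 576, 578, 595, 624, 644, 646, 763, 856.
n = 13.
r = 1 + (5/100)·(13 − 1) = 1 + 0.6 = 1.6.
Rank 1 is 180 and rank 2 is 246.
Interpolate: 180 + 0.6·(246 − 180) = 180 + 0.6·66 = 219.6.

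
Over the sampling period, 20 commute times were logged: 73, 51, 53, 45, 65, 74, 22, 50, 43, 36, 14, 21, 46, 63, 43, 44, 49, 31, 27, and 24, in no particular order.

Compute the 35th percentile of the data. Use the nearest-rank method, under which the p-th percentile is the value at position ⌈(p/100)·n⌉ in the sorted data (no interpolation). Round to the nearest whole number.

36

Sorted: 14, 21, 22, 24, 27, 31, 36, 43, 43, 44, 45, 46, 49, 50, 51, 53, 63, 65, 73, 74.
n = 20.
Position = ⌈35/100 · 20⌉ = ⌈7⌉ = 7.
The value at rank 7 is 36.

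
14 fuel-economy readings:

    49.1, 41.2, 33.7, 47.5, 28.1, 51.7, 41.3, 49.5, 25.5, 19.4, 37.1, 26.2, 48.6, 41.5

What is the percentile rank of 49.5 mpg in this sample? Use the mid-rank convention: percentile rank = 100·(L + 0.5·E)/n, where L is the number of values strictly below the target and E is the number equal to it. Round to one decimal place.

Sorted: 19.4, 25.5, 26.2, 28.1, 33.7, 37.1, 41.2, 41.3, 41.5, 47.5, 48.6, 49.1, 49.5, 51.7.
Count below 49.5: L = 12; count equal: E = 1; n = 14.
Percentile rank = 100·(12 + 0.5·1)/14 = 100·12.5/14 = 89.29.

89.3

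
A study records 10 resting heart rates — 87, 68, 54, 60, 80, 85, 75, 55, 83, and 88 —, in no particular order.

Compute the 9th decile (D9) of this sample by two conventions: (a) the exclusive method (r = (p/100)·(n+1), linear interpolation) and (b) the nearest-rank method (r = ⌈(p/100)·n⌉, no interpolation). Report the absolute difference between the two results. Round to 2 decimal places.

0.90

Sorted: 54, 55, 60, 68, 75, 80, 83, 85, 87, 88.
n = 10.
(a) r = 9.9; between ranks 9 (87) and 10 (88): 87.9.
(b) the nearest-rank method: rank 9 → 87.
|87.9 − 87| = 0.9.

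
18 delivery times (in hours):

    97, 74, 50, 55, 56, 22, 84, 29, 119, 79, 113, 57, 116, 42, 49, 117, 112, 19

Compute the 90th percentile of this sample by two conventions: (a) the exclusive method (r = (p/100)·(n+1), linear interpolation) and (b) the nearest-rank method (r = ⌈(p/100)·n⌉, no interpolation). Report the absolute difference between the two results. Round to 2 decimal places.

0.20

Sorted: 19, 22, 29, 42, 49, 50, 55, 56, 57, 74, 79, 84, 97, 112, 113, 116, 117, 119.
n = 18.
(a) r = 17.1; between ranks 17 (117) and 18 (119): 117.2.
(b) the nearest-rank method: rank 17 → 117.
|117.2 − 117| = 0.2.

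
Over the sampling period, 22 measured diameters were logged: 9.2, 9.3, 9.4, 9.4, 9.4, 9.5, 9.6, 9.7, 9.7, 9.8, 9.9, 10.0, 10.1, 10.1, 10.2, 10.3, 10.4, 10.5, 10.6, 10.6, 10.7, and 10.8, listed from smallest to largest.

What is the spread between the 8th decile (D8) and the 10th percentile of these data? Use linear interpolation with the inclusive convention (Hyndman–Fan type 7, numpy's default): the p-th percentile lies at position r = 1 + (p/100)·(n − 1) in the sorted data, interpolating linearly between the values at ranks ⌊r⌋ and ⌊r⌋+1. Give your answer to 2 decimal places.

n = 22.
P10: r = 3.1; ranks 3–4 are 9.4, 9.4; interpolating gives 9.4.
P80: r = 17.8; ranks 17–18 are 10.4, 10.5; interpolating gives 10.48.
Difference: 10.48 − 9.4 = 1.08.

1.08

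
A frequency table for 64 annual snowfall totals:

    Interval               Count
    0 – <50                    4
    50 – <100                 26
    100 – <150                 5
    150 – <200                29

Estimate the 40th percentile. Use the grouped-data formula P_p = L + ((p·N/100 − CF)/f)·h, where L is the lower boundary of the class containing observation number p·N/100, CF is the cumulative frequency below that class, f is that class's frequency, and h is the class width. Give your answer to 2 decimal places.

91.54

N = 64; target position k = 40/100 · 64 = 25.6.
Cumulative frequencies: 4, 30, 35, 64.
Observation 25.6 falls in the class 50 – <100.
L = 50, CF = 4, f = 26, h = 50.
P40 = 50 + ((25.6 − 4)/26)·50 = 50 + 41.5385 = 91.5385.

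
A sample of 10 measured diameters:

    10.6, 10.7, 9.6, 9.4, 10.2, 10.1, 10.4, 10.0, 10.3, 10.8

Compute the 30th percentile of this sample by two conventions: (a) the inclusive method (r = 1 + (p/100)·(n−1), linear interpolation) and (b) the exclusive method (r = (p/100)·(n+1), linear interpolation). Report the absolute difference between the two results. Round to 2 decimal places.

0.04

Sorted: 9.4, 9.6, 10.0, 10.1, 10.2, 10.3, 10.4, 10.6, 10.7, 10.8.
n = 10.
(a) r = 3.7; between ranks 3 (10.0) and 4 (10.1): 10.07.
(b) r = 3.3; between ranks 3 (10.0) and 4 (10.1): 10.03.
|10.07 − 10.03| = 0.04.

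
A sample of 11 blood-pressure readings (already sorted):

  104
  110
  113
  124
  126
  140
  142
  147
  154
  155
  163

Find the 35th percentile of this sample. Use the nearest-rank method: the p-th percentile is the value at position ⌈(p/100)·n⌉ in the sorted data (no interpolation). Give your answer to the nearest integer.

n = 11.
Position = ⌈35/100 · 11⌉ = ⌈3.85⌉ = 4.
The value at rank 4 is 124.

124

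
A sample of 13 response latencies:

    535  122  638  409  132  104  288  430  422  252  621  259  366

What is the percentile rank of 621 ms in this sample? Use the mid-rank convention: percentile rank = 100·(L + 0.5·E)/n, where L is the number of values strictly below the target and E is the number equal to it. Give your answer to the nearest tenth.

88.5

Sorted: 104, 122, 132, 252, 259, 288, 366, 409, 422, 430, 535, 621, 638.
Count below 621: L = 11; count equal: E = 1; n = 13.
Percentile rank = 100·(11 + 0.5·1)/13 = 100·11.5/13 = 88.46.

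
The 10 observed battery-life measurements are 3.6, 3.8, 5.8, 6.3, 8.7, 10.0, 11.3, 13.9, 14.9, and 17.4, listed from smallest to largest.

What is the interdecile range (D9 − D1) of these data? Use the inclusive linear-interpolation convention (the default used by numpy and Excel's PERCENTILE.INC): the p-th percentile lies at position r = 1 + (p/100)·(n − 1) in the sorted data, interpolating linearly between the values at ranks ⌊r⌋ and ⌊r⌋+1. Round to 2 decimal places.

11.37

n = 10.
P10: r = 1.9; ranks 1–2 are 3.6, 3.8; interpolating gives 3.78.
P90: r = 9.1; ranks 9–10 are 14.9, 17.4; interpolating gives 15.15.
Difference: 15.15 − 3.78 = 11.37.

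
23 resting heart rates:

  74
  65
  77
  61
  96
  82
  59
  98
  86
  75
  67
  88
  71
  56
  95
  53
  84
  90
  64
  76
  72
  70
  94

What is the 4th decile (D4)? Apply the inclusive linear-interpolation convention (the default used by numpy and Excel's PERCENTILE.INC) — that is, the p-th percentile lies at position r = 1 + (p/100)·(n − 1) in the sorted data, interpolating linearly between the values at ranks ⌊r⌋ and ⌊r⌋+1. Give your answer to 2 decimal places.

Sorted: 53, 56, 59, 61, 64, 65, 67, 70, 71, 72, 74, 75, 76, 77, 82, 84, 86, 88, 90, 94, 95, 96, 98.
n = 23.
r = 1 + (40/100)·(23 − 1) = 1 + 8.8 = 9.8.
Rank 9 is 71 and rank 10 is 72.
Interpolate: 71 + 0.8·(72 − 71) = 71 + 0.8·1 = 71.8.

71.80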